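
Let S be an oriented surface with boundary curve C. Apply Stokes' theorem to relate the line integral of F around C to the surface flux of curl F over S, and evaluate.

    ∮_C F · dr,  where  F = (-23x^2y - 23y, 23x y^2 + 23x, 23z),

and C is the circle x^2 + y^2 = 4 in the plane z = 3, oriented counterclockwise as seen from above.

Let S be the flat disk x^2 + y^2 ≤ 4 in the plane z = 3, with upward unit normal n̂ = ẑ. By Stokes' theorem,

    ∮_C F · dr = ∬_S (∇ × F) · n̂ dS = ∬_D (curl F)_z dA,

where D is the disk x^2 + y^2 ≤ 4.

Compute the curl of F = (-23x^2y - 23y, 23x y^2 + 23x, 23z):
    (∇ × F)_x = ∂F_z/∂y - ∂F_y/∂z = 0,
    (∇ × F)_y = ∂F_x/∂z - ∂F_z/∂x = 0,
    (∇ × F)_z = ∂F_y/∂x - ∂F_x/∂y = 23x^2 + 23y^2 + 46.

On z = 3, (curl F)_z = 23x^2 + 23y^2 + 46.

Convert to polar (x = r cos θ, y = r sin θ, dA = r dr dθ); the integrand becomes 23r^2 + 46, so

    ∬_D (curl F)_z dA = ∫_0^{2π} ∫_0^{2} (23r^2 + 46) · r dr dθ.

Inner (r from 0 to 2): 184.
Outer (θ from 0 to 2π): 368π.

Therefore ∮_C F · dr = 368π.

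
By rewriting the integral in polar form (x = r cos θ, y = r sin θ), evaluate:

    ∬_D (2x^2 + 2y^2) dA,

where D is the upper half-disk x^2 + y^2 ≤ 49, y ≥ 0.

The region D is 0 ≤ r ≤ 7, 0 ≤ θ ≤ π in polar coordinates, where x = r cos(θ), y = r sin(θ), and dA = r dr dθ.

Under the substitution, the integrand becomes 2r^2, so

    ∬_D (2x^2 + 2y^2) dA = ∫_{0}^{π} ∫_{0}^{7} (2r^2) · r dr dθ.

Inner integral (in r): ∫_{0}^{7} (2r^2) · r dr = 2401/2.

Outer integral (in θ): ∫_{0}^{π} (2401/2) dθ = 2401π/2.

Therefore ∬_D (2x^2 + 2y^2) dA = 2401π/2.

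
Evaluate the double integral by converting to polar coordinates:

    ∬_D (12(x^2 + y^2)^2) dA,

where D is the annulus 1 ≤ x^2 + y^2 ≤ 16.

The region D is 1 ≤ r ≤ 4, 0 ≤ θ ≤ 2π in polar coordinates, where x = r cos(θ), y = r sin(θ), and dA = r dr dθ.

Under the substitution, the integrand becomes 12r^4, so

    ∬_D (12(x^2 + y^2)^2) dA = ∫_{0}^{2π} ∫_{1}^{4} (12r^4) · r dr dθ.

Inner integral (in r): ∫_{1}^{4} (12r^4) · r dr = 8190.

Outer integral (in θ): ∫_{0}^{2π} (8190) dθ = 16380π.

Therefore ∬_D (12(x^2 + y^2)^2) dA = 16380π.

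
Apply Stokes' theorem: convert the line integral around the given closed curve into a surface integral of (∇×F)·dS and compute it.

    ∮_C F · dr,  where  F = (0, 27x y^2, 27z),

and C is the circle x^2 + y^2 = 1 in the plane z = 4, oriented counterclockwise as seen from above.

Let S be the flat disk x^2 + y^2 ≤ 1 in the plane z = 4, with upward unit normal n̂ = ẑ. By Stokes' theorem,

    ∮_C F · dr = ∬_S (∇ × F) · n̂ dS = ∬_D (curl F)_z dA,

where D is the disk x^2 + y^2 ≤ 1.

Compute the curl of F = (0, 27x y^2, 27z):
    (∇ × F)_x = ∂F_z/∂y - ∂F_y/∂z = 0,
    (∇ × F)_y = ∂F_x/∂z - ∂F_z/∂x = 0,
    (∇ × F)_z = ∂F_y/∂x - ∂F_x/∂y = 27y^2.

On z = 4, (curl F)_z = 27y^2.

Convert to polar (x = r cos θ, y = r sin θ, dA = r dr dθ); the integrand becomes 27r^2sin(θ)^2, so

    ∬_D (curl F)_z dA = ∫_0^{2π} ∫_0^{1} (27r^2sin(θ)^2) · r dr dθ.

Inner (r from 0 to 1): 27sin(θ)^2/4.
Outer (θ from 0 to 2π): 27π/4.

Therefore ∮_C F · dr = 27π/4.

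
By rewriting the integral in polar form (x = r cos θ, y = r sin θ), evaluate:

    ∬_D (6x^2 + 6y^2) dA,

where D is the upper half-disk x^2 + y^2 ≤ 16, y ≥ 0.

The region D is 0 ≤ r ≤ 4, 0 ≤ θ ≤ π in polar coordinates, where x = r cos(θ), y = r sin(θ), and dA = r dr dθ.

Under the substitution, the integrand becomes 6r^2, so

    ∬_D (6x^2 + 6y^2) dA = ∫_{0}^{π} ∫_{0}^{4} (6r^2) · r dr dθ.

Inner integral (in r): ∫_{0}^{4} (6r^2) · r dr = 384.

Outer integral (in θ): ∫_{0}^{π} (384) dθ = 384π.

Therefore ∬_D (6x^2 + 6y^2) dA = 384π.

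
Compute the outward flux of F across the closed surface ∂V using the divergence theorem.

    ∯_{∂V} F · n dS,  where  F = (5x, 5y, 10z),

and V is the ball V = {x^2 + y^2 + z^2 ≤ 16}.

By the divergence theorem,

    ∯_{∂V} F · n dS = ∭_V (∇ · F) dV.

Compute the divergence:
    ∇ · F = ∂F_x/∂x + ∂F_y/∂y + ∂F_z/∂z = 5 + 5 + 10 = 20.

In spherical coordinates, x = ρ sin(φ) cos(θ), y = ρ sin(φ) sin(θ), z = ρ cos(φ), dV = ρ^2 sin(φ) dρ dφ dθ, with 0 ≤ ρ ≤ 4, 0 ≤ φ ≤ π, 0 ≤ θ ≤ 2π.

The integrand, after substitution and multiplying by the volume element, becomes (20) · ρ^2 sin(φ), so

    ∭_V (∇·F) dV = ∫_0^{2π} ∫_0^{π} ∫_0^{4} (20) · ρ^2 sin(φ) dρ dφ dθ.

Inner (ρ from 0 to 4): 1280sin(φ)/3.
Middle (φ from 0 to π): 2560/3.
Outer (θ from 0 to 2π): 5120π/3.

Therefore ∯_{∂V} F · n dS = 5120π/3.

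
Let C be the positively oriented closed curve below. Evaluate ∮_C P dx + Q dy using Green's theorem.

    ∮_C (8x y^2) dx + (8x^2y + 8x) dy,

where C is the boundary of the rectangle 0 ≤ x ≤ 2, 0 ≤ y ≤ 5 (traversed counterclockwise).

Green's theorem converts the closed line integral into a double integral over the enclosed region D:

    ∮_C P dx + Q dy = ∬_D (∂Q/∂x - ∂P/∂y) dA.

Here P = 8x y^2, Q = 8x^2y + 8x, so

    ∂Q/∂x = 16x y + 8,    ∂P/∂y = 16x y,
    ∂Q/∂x - ∂P/∂y = 8.

D is the region 0 ≤ x ≤ 2, 0 ≤ y ≤ 5. Evaluating the double integral:

    ∬_D (8) dA = ∫_0^{2} ∫_0^{5} (8) dy dx.

Inner (y from 0 to 5): 40.
Outer (x from 0 to 2): 80.

Therefore ∮_C P dx + Q dy = 80.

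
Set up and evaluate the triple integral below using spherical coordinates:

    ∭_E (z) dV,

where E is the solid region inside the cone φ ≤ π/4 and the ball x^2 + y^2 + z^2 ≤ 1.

In spherical coordinates, x = ρ sin(φ) cos(θ), y = ρ sin(φ) sin(θ), z = ρ cos(φ), and dV = ρ^2 sin(φ) dρ dφ dθ.

The integrand becomes ρ cos(φ), so

    ∭_E (z) dV = ∫_{0}^{2π} ∫_{0}^{π/4} ∫_{0}^{1} (ρ cos(φ)) · ρ^2 sin(φ) dρ dφ dθ.

Inner (ρ): sin(2φ)/8.
Middle (φ): 1/16.
Outer (θ): π/8.

Therefore the triple integral equals π/8.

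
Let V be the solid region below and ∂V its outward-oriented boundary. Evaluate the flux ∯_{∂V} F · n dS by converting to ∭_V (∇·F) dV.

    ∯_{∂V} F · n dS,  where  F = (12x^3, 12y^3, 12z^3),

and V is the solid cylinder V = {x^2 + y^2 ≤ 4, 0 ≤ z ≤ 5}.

By the divergence theorem,

    ∯_{∂V} F · n dS = ∭_V (∇ · F) dV.

Compute the divergence:
    ∇ · F = ∂F_x/∂x + ∂F_y/∂y + ∂F_z/∂z = 36x^2 + 36y^2 + 36z^2.

In cylindrical coordinates, x = r cos(θ), y = r sin(θ), z = z, dV = r dr dθ dz, with 0 ≤ r ≤ 2, 0 ≤ θ ≤ 2π, 0 ≤ z ≤ 5.

The integrand, after substitution and multiplying by the volume element, becomes (36r^2 + 36z^2) · r, so

    ∭_V (∇·F) dV = ∫_0^{2π} ∫_0^{2} ∫_0^{5} (36r^2 + 36z^2) · r dz dr dθ.

Inner (z from 0 to 5): 180r^3 + 1500r.
Middle (r from 0 to 2): 3720.
Outer (θ from 0 to 2π): 7440π.

Therefore ∯_{∂V} F · n dS = 7440π.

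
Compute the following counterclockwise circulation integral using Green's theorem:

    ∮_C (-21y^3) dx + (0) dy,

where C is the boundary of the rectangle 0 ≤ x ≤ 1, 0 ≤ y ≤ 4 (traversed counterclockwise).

Green's theorem converts the closed line integral into a double integral over the enclosed region D:

    ∮_C P dx + Q dy = ∬_D (∂Q/∂x - ∂P/∂y) dA.

Here P = -21y^3, Q = 0, so

    ∂Q/∂x = 0,    ∂P/∂y = -63y^2,
    ∂Q/∂x - ∂P/∂y = 63y^2.

D is the region 0 ≤ x ≤ 1, 0 ≤ y ≤ 4. Evaluating the double integral:

    ∬_D (63y^2) dA = ∫_0^{1} ∫_0^{4} (63y^2) dy dx.

Inner (y from 0 to 4): 1344.
Outer (x from 0 to 1): 1344.

Therefore ∮_C P dx + Q dy = 1344.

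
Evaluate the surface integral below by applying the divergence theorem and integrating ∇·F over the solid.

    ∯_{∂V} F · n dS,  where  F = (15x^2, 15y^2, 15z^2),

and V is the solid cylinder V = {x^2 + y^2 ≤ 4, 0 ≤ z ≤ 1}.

By the divergence theorem,

    ∯_{∂V} F · n dS = ∭_V (∇ · F) dV.

Compute the divergence:
    ∇ · F = ∂F_x/∂x + ∂F_y/∂y + ∂F_z/∂z = 30x + 30y + 30z.

In cylindrical coordinates, x = r cos(θ), y = r sin(θ), z = z, dV = r dr dθ dz, with 0 ≤ r ≤ 2, 0 ≤ θ ≤ 2π, 0 ≤ z ≤ 1.

The integrand, after substitution and multiplying by the volume element, becomes (30sqrt(2)r sin(θ + π/4) + 30z) · r, so

    ∭_V (∇·F) dV = ∫_0^{2π} ∫_0^{2} ∫_0^{1} (30sqrt(2)r sin(θ + π/4) + 30z) · r dz dr dθ.

Inner (z from 0 to 1): 15r (2sqrt(2)r sin(θ + π/4) + 1).
Middle (r from 0 to 2): 80sqrt(2)sin(θ + π/4) + 30.
Outer (θ from 0 to 2π): 60π.

Therefore ∯_{∂V} F · n dS = 60π.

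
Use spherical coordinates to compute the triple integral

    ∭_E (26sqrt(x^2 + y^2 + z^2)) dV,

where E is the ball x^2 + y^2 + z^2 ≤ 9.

In spherical coordinates, x = ρ sin(φ) cos(θ), y = ρ sin(φ) sin(θ), z = ρ cos(φ), and dV = ρ^2 sin(φ) dρ dφ dθ.

The integrand becomes 26ρ, so

    ∭_E (26sqrt(x^2 + y^2 + z^2)) dV = ∫_{0}^{2π} ∫_{0}^{π} ∫_{0}^{3} (26ρ) · ρ^2 sin(φ) dρ dφ dθ.

Inner (ρ): 1053sin(φ)/2.
Middle (φ): 1053.
Outer (θ): 2106π.

Therefore the triple integral equals 2106π.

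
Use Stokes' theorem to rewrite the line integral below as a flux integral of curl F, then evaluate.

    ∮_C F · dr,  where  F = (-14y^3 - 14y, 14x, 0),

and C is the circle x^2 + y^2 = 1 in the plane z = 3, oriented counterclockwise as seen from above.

Let S be the flat disk x^2 + y^2 ≤ 1 in the plane z = 3, with upward unit normal n̂ = ẑ. By Stokes' theorem,

    ∮_C F · dr = ∬_S (∇ × F) · n̂ dS = ∬_D (curl F)_z dA,

where D is the disk x^2 + y^2 ≤ 1.

Compute the curl of F = (-14y^3 - 14y, 14x, 0):
    (∇ × F)_x = ∂F_z/∂y - ∂F_y/∂z = 0,
    (∇ × F)_y = ∂F_x/∂z - ∂F_z/∂x = 0,
    (∇ × F)_z = ∂F_y/∂x - ∂F_x/∂y = 42y^2 + 28.

On z = 3, (curl F)_z = 42y^2 + 28.

Convert to polar (x = r cos θ, y = r sin θ, dA = r dr dθ); the integrand becomes 42r^2sin(θ)^2 + 28, so

    ∬_D (curl F)_z dA = ∫_0^{2π} ∫_0^{1} (42r^2sin(θ)^2 + 28) · r dr dθ.

Inner (r from 0 to 1): 21sin(θ)^2/2 + 14.
Outer (θ from 0 to 2π): 77π/2.

Therefore ∮_C F · dr = 77π/2.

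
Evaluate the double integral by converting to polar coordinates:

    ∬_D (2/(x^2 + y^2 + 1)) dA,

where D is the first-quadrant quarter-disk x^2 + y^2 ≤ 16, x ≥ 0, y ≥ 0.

The region D is 0 ≤ r ≤ 4, 0 ≤ θ ≤ π/2 in polar coordinates, where x = r cos(θ), y = r sin(θ), and dA = r dr dθ.

Under the substitution, the integrand becomes 2/(r^2 + 1), so

    ∬_D (2/(x^2 + y^2 + 1)) dA = ∫_{0}^{π/2} ∫_{0}^{4} (2/(r^2 + 1)) · r dr dθ.

Inner integral (in r): ∫_{0}^{4} (2/(r^2 + 1)) · r dr = log(17).

Outer integral (in θ): ∫_{0}^{π/2} (log(17)) dθ = π log(17)/2.

Therefore ∬_D (2/(x^2 + y^2 + 1)) dA = π log(17)/2.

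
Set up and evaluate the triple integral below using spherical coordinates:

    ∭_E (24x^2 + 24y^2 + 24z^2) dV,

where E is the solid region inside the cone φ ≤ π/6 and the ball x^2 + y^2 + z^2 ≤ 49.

In spherical coordinates, x = ρ sin(φ) cos(θ), y = ρ sin(φ) sin(θ), z = ρ cos(φ), and dV = ρ^2 sin(φ) dρ dφ dθ.

The integrand becomes 24ρ^2, so

    ∭_E (24x^2 + 24y^2 + 24z^2) dV = ∫_{0}^{2π} ∫_{0}^{π/6} ∫_{0}^{7} (24ρ^2) · ρ^2 sin(φ) dρ dφ dθ.

Inner (ρ): 403368sin(φ)/5.
Middle (φ): 403368/5 - 201684sqrt(3)/5.
Outer (θ): 403368π (2 - sqrt(3))/5.

Therefore the triple integral equals 403368π (2 - sqrt(3))/5.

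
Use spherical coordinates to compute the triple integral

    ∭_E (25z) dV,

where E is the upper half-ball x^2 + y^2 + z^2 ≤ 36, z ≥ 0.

In spherical coordinates, x = ρ sin(φ) cos(θ), y = ρ sin(φ) sin(θ), z = ρ cos(φ), and dV = ρ^2 sin(φ) dρ dφ dθ.

The integrand becomes 25ρ cos(φ), so

    ∭_E (25z) dV = ∫_{0}^{2π} ∫_{0}^{π/2} ∫_{0}^{6} (25ρ cos(φ)) · ρ^2 sin(φ) dρ dφ dθ.

Inner (ρ): 4050sin(2φ).
Middle (φ): 4050.
Outer (θ): 8100π.

Therefore the triple integral equals 8100π.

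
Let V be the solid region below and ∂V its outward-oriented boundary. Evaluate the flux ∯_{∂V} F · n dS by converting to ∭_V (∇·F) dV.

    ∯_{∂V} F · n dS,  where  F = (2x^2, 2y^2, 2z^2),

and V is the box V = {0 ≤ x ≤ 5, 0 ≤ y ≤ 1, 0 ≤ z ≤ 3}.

By the divergence theorem,

    ∯_{∂V} F · n dS = ∭_V (∇ · F) dV.

Compute the divergence:
    ∇ · F = ∂F_x/∂x + ∂F_y/∂y + ∂F_z/∂z = 4x + 4y + 4z.

V is a rectangular box, so dV = dx dy dz with 0 ≤ x ≤ 5, 0 ≤ y ≤ 1, 0 ≤ z ≤ 3.

Integrate (4x + 4y + 4z) over V as an iterated integral:

    ∭_V (∇·F) dV = ∫_0^{5} ∫_0^{1} ∫_0^{3} (4x + 4y + 4z) dz dy dx.

Inner (z from 0 to 3): 12x + 12y + 18.
Middle (y from 0 to 1): 12x + 24.
Outer (x from 0 to 5): 270.

Therefore ∯_{∂V} F · n dS = 270.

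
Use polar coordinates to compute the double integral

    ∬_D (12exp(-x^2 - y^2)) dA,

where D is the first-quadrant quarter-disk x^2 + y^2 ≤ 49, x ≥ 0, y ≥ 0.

The region D is 0 ≤ r ≤ 7, 0 ≤ θ ≤ π/2 in polar coordinates, where x = r cos(θ), y = r sin(θ), and dA = r dr dθ.

Under the substitution, the integrand becomes 12exp(-r^2), so

    ∬_D (12exp(-x^2 - y^2)) dA = ∫_{0}^{π/2} ∫_{0}^{7} (12exp(-r^2)) · r dr dθ.

Inner integral (in r): ∫_{0}^{7} (12exp(-r^2)) · r dr = 6 - 6exp(-49).

Outer integral (in θ): ∫_{0}^{π/2} (6 - 6exp(-49)) dθ = -3π exp(-49) + 3π.

Therefore ∬_D (12exp(-x^2 - y^2)) dA = -3π exp(-49) + 3π.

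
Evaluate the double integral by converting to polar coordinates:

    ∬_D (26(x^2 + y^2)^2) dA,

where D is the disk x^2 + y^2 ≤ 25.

The region D is 0 ≤ r ≤ 5, 0 ≤ θ ≤ 2π in polar coordinates, where x = r cos(θ), y = r sin(θ), and dA = r dr dθ.

Under the substitution, the integrand becomes 26r^4, so

    ∬_D (26(x^2 + y^2)^2) dA = ∫_{0}^{2π} ∫_{0}^{5} (26r^4) · r dr dθ.

Inner integral (in r): ∫_{0}^{5} (26r^4) · r dr = 203125/3.

Outer integral (in θ): ∫_{0}^{2π} (203125/3) dθ = 406250π/3.

Therefore ∬_D (26(x^2 + y^2)^2) dA = 406250π/3.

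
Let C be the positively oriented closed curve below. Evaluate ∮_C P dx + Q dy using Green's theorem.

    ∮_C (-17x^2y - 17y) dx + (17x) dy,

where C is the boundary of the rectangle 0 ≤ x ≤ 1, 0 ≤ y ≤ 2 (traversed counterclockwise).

Green's theorem converts the closed line integral into a double integral over the enclosed region D:

    ∮_C P dx + Q dy = ∬_D (∂Q/∂x - ∂P/∂y) dA.

Here P = -17x^2y - 17y, Q = 17x, so

    ∂Q/∂x = 17,    ∂P/∂y = -17x^2 - 17,
    ∂Q/∂x - ∂P/∂y = 17x^2 + 34.

D is the region 0 ≤ x ≤ 1, 0 ≤ y ≤ 2. Evaluating the double integral:

    ∬_D (17x^2 + 34) dA = ∫_0^{1} ∫_0^{2} (17x^2 + 34) dy dx.

Inner (y from 0 to 2): 34x^2 + 68.
Outer (x from 0 to 1): 238/3.

Therefore ∮_C P dx + Q dy = 238/3.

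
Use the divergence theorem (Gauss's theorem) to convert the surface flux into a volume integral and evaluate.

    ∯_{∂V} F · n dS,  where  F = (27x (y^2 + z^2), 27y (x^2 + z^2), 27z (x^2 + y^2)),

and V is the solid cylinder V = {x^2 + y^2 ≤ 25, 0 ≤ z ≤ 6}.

By the divergence theorem,

    ∯_{∂V} F · n dS = ∭_V (∇ · F) dV.

Compute the divergence:
    ∇ · F = ∂F_x/∂x + ∂F_y/∂y + ∂F_z/∂z = 27y^2 + 27z^2 + 27x^2 + 27z^2 + 27x^2 + 27y^2 = 54x^2 + 54y^2 + 54z^2.

In cylindrical coordinates, x = r cos(θ), y = r sin(θ), z = z, dV = r dr dθ dz, with 0 ≤ r ≤ 5, 0 ≤ θ ≤ 2π, 0 ≤ z ≤ 6.

The integrand, after substitution and multiplying by the volume element, becomes (54r^2 + 54z^2) · r, so

    ∭_V (∇·F) dV = ∫_0^{2π} ∫_0^{5} ∫_0^{6} (54r^2 + 54z^2) · r dz dr dθ.

Inner (z from 0 to 6): 324r (r^2 + 12).
Middle (r from 0 to 5): 99225.
Outer (θ from 0 to 2π): 198450π.

Therefore ∯_{∂V} F · n dS = 198450π.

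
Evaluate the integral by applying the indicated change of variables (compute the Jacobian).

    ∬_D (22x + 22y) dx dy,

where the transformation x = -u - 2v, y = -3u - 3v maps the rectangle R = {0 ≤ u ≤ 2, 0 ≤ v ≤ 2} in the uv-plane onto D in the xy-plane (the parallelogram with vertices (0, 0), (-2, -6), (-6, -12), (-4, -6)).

Compute the Jacobian determinant of (x, y) with respect to (u, v):

    ∂(x,y)/∂(u,v) = | -1  -2 | = (-1)(-3) - (-2)(-3) = -3.
                   | -3  -3 |

Its absolute value is |J| = 3 (the area scaling factor).

Substituting x = -u - 2v, y = -3u - 3v into the integrand,

    22x + 22y → -88u - 110v,

so the integral becomes

    ∬_R (-88u - 110v) · |J| du dv = ∫_0^2 ∫_0^2 (-264u - 330v) dv du.

Inner (v): -528u - 660.
Outer (u): -2376.

Therefore ∬_D (22x + 22y) dx dy = -2376.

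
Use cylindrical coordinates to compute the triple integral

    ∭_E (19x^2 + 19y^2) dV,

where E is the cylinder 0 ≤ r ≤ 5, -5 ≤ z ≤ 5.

In cylindrical coordinates, x = r cos(θ), y = r sin(θ), z = z, and dV = r dr dθ dz.

The integrand becomes 19r^2, so

    ∭_E (19x^2 + 19y^2) dV = ∫_{0}^{2π} ∫_{0}^{5} ∫_{-5}^{5} (19r^2) · r dz dr dθ.

Inner (z): 190r^3.
Middle (r from 0 to 5): 59375/2.
Outer (θ): 59375π.

Therefore the triple integral equals 59375π.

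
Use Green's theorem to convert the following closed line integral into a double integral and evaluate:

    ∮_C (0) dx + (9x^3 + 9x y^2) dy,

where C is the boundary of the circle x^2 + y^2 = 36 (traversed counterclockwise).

Green's theorem converts the closed line integral into a double integral over the enclosed region D:

    ∮_C P dx + Q dy = ∬_D (∂Q/∂x - ∂P/∂y) dA.

Here P = 0, Q = 9x^3 + 9x y^2, so

    ∂Q/∂x = 27x^2 + 9y^2,    ∂P/∂y = 0,
    ∂Q/∂x - ∂P/∂y = 27x^2 + 9y^2.

D is the region x^2 + y^2 ≤ 36. Evaluating the double integral:

In polar coordinates (x = r cos θ, y = r sin θ, dA = r dr dθ) the integrand becomes 9r^2(cos(2θ) + 2), so

    ∬_D (27x^2 + 9y^2) dA = ∫_0^{2π} ∫_0^{6} (9r^2(cos(2θ) + 2)) · r dr dθ.

Inner (r from 0 to 6): 2916cos(2θ) + 5832.
Outer (θ from 0 to 2π): 11664π.

Therefore ∮_C P dx + Q dy = 11664π.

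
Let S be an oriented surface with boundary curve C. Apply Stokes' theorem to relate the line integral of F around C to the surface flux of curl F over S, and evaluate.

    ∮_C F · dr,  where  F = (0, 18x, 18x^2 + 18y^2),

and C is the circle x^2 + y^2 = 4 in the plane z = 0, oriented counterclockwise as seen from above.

Let S be the flat disk x^2 + y^2 ≤ 4 in the plane z = 0, with upward unit normal n̂ = ẑ. By Stokes' theorem,

    ∮_C F · dr = ∬_S (∇ × F) · n̂ dS = ∬_D (curl F)_z dA,

where D is the disk x^2 + y^2 ≤ 4.

Compute the curl of F = (0, 18x, 18x^2 + 18y^2):
    (∇ × F)_x = ∂F_z/∂y - ∂F_y/∂z = 36y,
    (∇ × F)_y = ∂F_x/∂z - ∂F_z/∂x = -36x,
    (∇ × F)_z = ∂F_y/∂x - ∂F_x/∂y = 18.

On z = 0, (curl F)_z = 18.

Convert to polar (x = r cos θ, y = r sin θ, dA = r dr dθ); the integrand becomes 18, so

    ∬_D (curl F)_z dA = ∫_0^{2π} ∫_0^{2} (18) · r dr dθ.

Inner (r from 0 to 2): 36.
Outer (θ from 0 to 2π): 72π.

Therefore ∮_C F · dr = 72π.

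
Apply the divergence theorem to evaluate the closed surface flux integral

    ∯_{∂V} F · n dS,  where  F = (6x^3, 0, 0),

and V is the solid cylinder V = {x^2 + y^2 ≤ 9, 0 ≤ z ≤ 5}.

By the divergence theorem,

    ∯_{∂V} F · n dS = ∭_V (∇ · F) dV.

Compute the divergence:
    ∇ · F = ∂F_x/∂x + ∂F_y/∂y + ∂F_z/∂z = 18x^2 + 0 + 0 = 18x^2.

In cylindrical coordinates, x = r cos(θ), y = r sin(θ), z = z, dV = r dr dθ dz, with 0 ≤ r ≤ 3, 0 ≤ θ ≤ 2π, 0 ≤ z ≤ 5.

The integrand, after substitution and multiplying by the volume element, becomes (18r^2cos(θ)^2) · r, so

    ∭_V (∇·F) dV = ∫_0^{2π} ∫_0^{3} ∫_0^{5} (18r^2cos(θ)^2) · r dz dr dθ.

Inner (z from 0 to 5): 90r^3cos(θ)^2.
Middle (r from 0 to 3): 3645cos(θ)^2/2.
Outer (θ from 0 to 2π): 3645π/2.

Therefore ∯_{∂V} F · n dS = 3645π/2.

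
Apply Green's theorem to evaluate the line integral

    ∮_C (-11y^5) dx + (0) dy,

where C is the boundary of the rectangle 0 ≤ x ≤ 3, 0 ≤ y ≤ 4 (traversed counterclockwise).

Green's theorem converts the closed line integral into a double integral over the enclosed region D:

    ∮_C P dx + Q dy = ∬_D (∂Q/∂x - ∂P/∂y) dA.

Here P = -11y^5, Q = 0, so

    ∂Q/∂x = 0,    ∂P/∂y = -55y^4,
    ∂Q/∂x - ∂P/∂y = 55y^4.

D is the region 0 ≤ x ≤ 3, 0 ≤ y ≤ 4. Evaluating the double integral:

    ∬_D (55y^4) dA = ∫_0^{3} ∫_0^{4} (55y^4) dy dx.

Inner (y from 0 to 4): 11264.
Outer (x from 0 to 3): 33792.

Therefore ∮_C P dx + Q dy = 33792.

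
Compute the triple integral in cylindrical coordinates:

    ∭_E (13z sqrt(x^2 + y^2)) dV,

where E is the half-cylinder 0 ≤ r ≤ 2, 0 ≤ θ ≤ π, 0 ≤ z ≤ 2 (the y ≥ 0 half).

In cylindrical coordinates, x = r cos(θ), y = r sin(θ), z = z, and dV = r dr dθ dz.

The integrand becomes 13r z, so

    ∭_E (13z sqrt(x^2 + y^2)) dV = ∫_{0}^{π} ∫_{0}^{2} ∫_{0}^{2} (13r z) · r dz dr dθ.

Inner (z): 26r^2.
Middle (r from 0 to 2): 208/3.
Outer (θ): 208π/3.

Therefore the triple integral equals 208π/3.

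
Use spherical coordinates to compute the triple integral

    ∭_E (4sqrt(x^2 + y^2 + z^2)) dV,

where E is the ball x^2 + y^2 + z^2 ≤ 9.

In spherical coordinates, x = ρ sin(φ) cos(θ), y = ρ sin(φ) sin(θ), z = ρ cos(φ), and dV = ρ^2 sin(φ) dρ dφ dθ.

The integrand becomes 4ρ, so

    ∭_E (4sqrt(x^2 + y^2 + z^2)) dV = ∫_{0}^{2π} ∫_{0}^{π} ∫_{0}^{3} (4ρ) · ρ^2 sin(φ) dρ dφ dθ.

Inner (ρ): 81sin(φ).
Middle (φ): 162.
Outer (θ): 324π.

Therefore the triple integral equals 324π.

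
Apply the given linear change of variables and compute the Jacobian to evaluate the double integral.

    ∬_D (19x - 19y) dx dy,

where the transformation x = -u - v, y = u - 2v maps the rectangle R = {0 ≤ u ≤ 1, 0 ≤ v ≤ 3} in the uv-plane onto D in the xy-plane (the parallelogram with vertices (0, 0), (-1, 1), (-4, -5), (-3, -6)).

Compute the Jacobian determinant of (x, y) with respect to (u, v):

    ∂(x,y)/∂(u,v) = | -1  -1 | = (-1)(-2) - (-1)(1) = 3.
                   | 1  -2 |

Its absolute value is |J| = 3 (the area scaling factor).

Substituting x = -u - v, y = u - 2v into the integrand,

    19x - 19y → -38u + 19v,

so the integral becomes

    ∬_R (-38u + 19v) · |J| du dv = ∫_0^1 ∫_0^3 (-114u + 57v) dv du.

Inner (v): 513/2 - 342u.
Outer (u): 171/2.

Therefore ∬_D (19x - 19y) dx dy = 171/2.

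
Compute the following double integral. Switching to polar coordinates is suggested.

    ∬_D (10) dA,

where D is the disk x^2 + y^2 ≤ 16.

The region D is 0 ≤ r ≤ 4, 0 ≤ θ ≤ 2π in polar coordinates, where x = r cos(θ), y = r sin(θ), and dA = r dr dθ.

Under the substitution, the integrand becomes 10, so

    ∬_D (10) dA = ∫_{0}^{2π} ∫_{0}^{4} (10) · r dr dθ.

Inner integral (in r): ∫_{0}^{4} (10) · r dr = 80.

Outer integral (in θ): ∫_{0}^{2π} (80) dθ = 160π.

Therefore ∬_D (10) dA = 160π.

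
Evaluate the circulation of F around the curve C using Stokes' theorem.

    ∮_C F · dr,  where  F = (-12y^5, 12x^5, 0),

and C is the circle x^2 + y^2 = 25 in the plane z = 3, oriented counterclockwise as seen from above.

Let S be the flat disk x^2 + y^2 ≤ 25 in the plane z = 3, with upward unit normal n̂ = ẑ. By Stokes' theorem,

    ∮_C F · dr = ∬_S (∇ × F) · n̂ dS = ∬_D (curl F)_z dA,

where D is the disk x^2 + y^2 ≤ 25.

Compute the curl of F = (-12y^5, 12x^5, 0):
    (∇ × F)_x = ∂F_z/∂y - ∂F_y/∂z = 0,
    (∇ × F)_y = ∂F_x/∂z - ∂F_z/∂x = 0,
    (∇ × F)_z = ∂F_y/∂x - ∂F_x/∂y = 60x^4 + 60y^4.

On z = 3, (curl F)_z = 60x^4 + 60y^4.

Convert to polar (x = r cos θ, y = r sin θ, dA = r dr dθ); the integrand becomes 60r^4(sin(θ)^4 + cos(θ)^4), so

    ∬_D (curl F)_z dA = ∫_0^{2π} ∫_0^{5} (60r^4(sin(θ)^4 + cos(θ)^4)) · r dr dθ.

Inner (r from 0 to 5): 156250sin(θ)^4 + 156250cos(θ)^4.
Outer (θ from 0 to 2π): 234375π.

Therefore ∮_C F · dr = 234375π.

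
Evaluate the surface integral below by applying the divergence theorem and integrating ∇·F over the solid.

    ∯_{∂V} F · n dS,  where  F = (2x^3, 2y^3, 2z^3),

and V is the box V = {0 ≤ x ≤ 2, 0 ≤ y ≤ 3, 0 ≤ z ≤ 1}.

By the divergence theorem,

    ∯_{∂V} F · n dS = ∭_V (∇ · F) dV.

Compute the divergence:
    ∇ · F = ∂F_x/∂x + ∂F_y/∂y + ∂F_z/∂z = 6x^2 + 6y^2 + 6z^2.

V is a rectangular box, so dV = dx dy dz with 0 ≤ x ≤ 2, 0 ≤ y ≤ 3, 0 ≤ z ≤ 1.

Integrate (6x^2 + 6y^2 + 6z^2) over V as an iterated integral:

    ∭_V (∇·F) dV = ∫_0^{2} ∫_0^{3} ∫_0^{1} (6x^2 + 6y^2 + 6z^2) dz dy dx.

Inner (z from 0 to 1): 6x^2 + 6y^2 + 2.
Middle (y from 0 to 3): 18x^2 + 60.
Outer (x from 0 to 2): 168.

Therefore ∯_{∂V} F · n dS = 168.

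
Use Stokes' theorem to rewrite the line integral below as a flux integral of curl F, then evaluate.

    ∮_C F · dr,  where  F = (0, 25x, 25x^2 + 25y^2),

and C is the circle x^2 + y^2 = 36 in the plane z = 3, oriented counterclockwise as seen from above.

Let S be the flat disk x^2 + y^2 ≤ 36 in the plane z = 3, with upward unit normal n̂ = ẑ. By Stokes' theorem,

    ∮_C F · dr = ∬_S (∇ × F) · n̂ dS = ∬_D (curl F)_z dA,

where D is the disk x^2 + y^2 ≤ 36.

Compute the curl of F = (0, 25x, 25x^2 + 25y^2):
    (∇ × F)_x = ∂F_z/∂y - ∂F_y/∂z = 50y,
    (∇ × F)_y = ∂F_x/∂z - ∂F_z/∂x = -50x,
    (∇ × F)_z = ∂F_y/∂x - ∂F_x/∂y = 25.

On z = 3, (curl F)_z = 25.

Convert to polar (x = r cos θ, y = r sin θ, dA = r dr dθ); the integrand becomes 25, so

    ∬_D (curl F)_z dA = ∫_0^{2π} ∫_0^{6} (25) · r dr dθ.

Inner (r from 0 to 6): 450.
Outer (θ from 0 to 2π): 900π.

Therefore ∮_C F · dr = 900π.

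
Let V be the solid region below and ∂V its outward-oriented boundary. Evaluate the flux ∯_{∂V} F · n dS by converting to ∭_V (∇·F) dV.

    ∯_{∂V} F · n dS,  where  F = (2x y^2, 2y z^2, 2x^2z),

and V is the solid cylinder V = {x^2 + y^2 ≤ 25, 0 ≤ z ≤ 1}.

By the divergence theorem,

    ∯_{∂V} F · n dS = ∭_V (∇ · F) dV.

Compute the divergence:
    ∇ · F = ∂F_x/∂x + ∂F_y/∂y + ∂F_z/∂z = 2y^2 + 2z^2 + 2x^2 = 2x^2 + 2y^2 + 2z^2.

In cylindrical coordinates, x = r cos(θ), y = r sin(θ), z = z, dV = r dr dθ dz, with 0 ≤ r ≤ 5, 0 ≤ θ ≤ 2π, 0 ≤ z ≤ 1.

The integrand, after substitution and multiplying by the volume element, becomes (2r^2 + 2z^2) · r, so

    ∭_V (∇·F) dV = ∫_0^{2π} ∫_0^{5} ∫_0^{1} (2r^2 + 2z^2) · r dz dr dθ.

Inner (z from 0 to 1): 2r (r^2 + 1/3).
Middle (r from 0 to 5): 1925/6.
Outer (θ from 0 to 2π): 1925π/3.

Therefore ∯_{∂V} F · n dS = 1925π/3.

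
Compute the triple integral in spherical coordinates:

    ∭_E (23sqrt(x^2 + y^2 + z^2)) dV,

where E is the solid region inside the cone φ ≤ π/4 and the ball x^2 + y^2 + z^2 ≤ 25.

In spherical coordinates, x = ρ sin(φ) cos(θ), y = ρ sin(φ) sin(θ), z = ρ cos(φ), and dV = ρ^2 sin(φ) dρ dφ dθ.

The integrand becomes 23ρ, so

    ∭_E (23sqrt(x^2 + y^2 + z^2)) dV = ∫_{0}^{2π} ∫_{0}^{π/4} ∫_{0}^{5} (23ρ) · ρ^2 sin(φ) dρ dφ dθ.

Inner (ρ): 14375sin(φ)/4.
Middle (φ): 14375/4 - 14375sqrt(2)/8.
Outer (θ): 14375π (2 - sqrt(2))/4.

Therefore the triple integral equals 14375π (2 - sqrt(2))/4.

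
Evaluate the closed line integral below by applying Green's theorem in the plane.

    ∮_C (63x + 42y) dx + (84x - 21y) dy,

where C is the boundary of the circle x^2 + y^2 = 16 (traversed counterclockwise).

Green's theorem converts the closed line integral into a double integral over the enclosed region D:

    ∮_C P dx + Q dy = ∬_D (∂Q/∂x - ∂P/∂y) dA.

Here P = 63x + 42y, Q = 84x - 21y, so

    ∂Q/∂x = 84,    ∂P/∂y = 42,
    ∂Q/∂x - ∂P/∂y = 42.

D is the region x^2 + y^2 ≤ 16. Evaluating the double integral:

In polar coordinates (x = r cos θ, y = r sin θ, dA = r dr dθ) the integrand becomes 42, so

    ∬_D (42) dA = ∫_0^{2π} ∫_0^{4} (42) · r dr dθ.

Inner (r from 0 to 4): 336.
Outer (θ from 0 to 2π): 672π.

Therefore ∮_C P dx + Q dy = 672π.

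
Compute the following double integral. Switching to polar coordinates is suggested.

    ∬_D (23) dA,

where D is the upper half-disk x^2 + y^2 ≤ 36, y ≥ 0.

The region D is 0 ≤ r ≤ 6, 0 ≤ θ ≤ π in polar coordinates, where x = r cos(θ), y = r sin(θ), and dA = r dr dθ.

Under the substitution, the integrand becomes 23, so

    ∬_D (23) dA = ∫_{0}^{π} ∫_{0}^{6} (23) · r dr dθ.

Inner integral (in r): ∫_{0}^{6} (23) · r dr = 414.

Outer integral (in θ): ∫_{0}^{π} (414) dθ = 414π.

Therefore ∬_D (23) dA = 414π.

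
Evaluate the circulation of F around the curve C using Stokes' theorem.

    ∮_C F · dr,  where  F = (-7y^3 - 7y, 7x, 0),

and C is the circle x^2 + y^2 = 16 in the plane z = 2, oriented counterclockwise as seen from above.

Let S be the flat disk x^2 + y^2 ≤ 16 in the plane z = 2, with upward unit normal n̂ = ẑ. By Stokes' theorem,

    ∮_C F · dr = ∬_S (∇ × F) · n̂ dS = ∬_D (curl F)_z dA,

where D is the disk x^2 + y^2 ≤ 16.

Compute the curl of F = (-7y^3 - 7y, 7x, 0):
    (∇ × F)_x = ∂F_z/∂y - ∂F_y/∂z = 0,
    (∇ × F)_y = ∂F_x/∂z - ∂F_z/∂x = 0,
    (∇ × F)_z = ∂F_y/∂x - ∂F_x/∂y = 21y^2 + 14.

On z = 2, (curl F)_z = 21y^2 + 14.

Convert to polar (x = r cos θ, y = r sin θ, dA = r dr dθ); the integrand becomes 21r^2sin(θ)^2 + 14, so

    ∬_D (curl F)_z dA = ∫_0^{2π} ∫_0^{4} (21r^2sin(θ)^2 + 14) · r dr dθ.

Inner (r from 0 to 4): 1344sin(θ)^2 + 112.
Outer (θ from 0 to 2π): 1568π.

Therefore ∮_C F · dr = 1568π.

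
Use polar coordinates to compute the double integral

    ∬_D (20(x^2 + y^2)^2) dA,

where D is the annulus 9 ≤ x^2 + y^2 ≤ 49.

The region D is 3 ≤ r ≤ 7, 0 ≤ θ ≤ 2π in polar coordinates, where x = r cos(θ), y = r sin(θ), and dA = r dr dθ.

Under the substitution, the integrand becomes 20r^4, so

    ∬_D (20(x^2 + y^2)^2) dA = ∫_{0}^{2π} ∫_{3}^{7} (20r^4) · r dr dθ.

Inner integral (in r): ∫_{3}^{7} (20r^4) · r dr = 1169200/3.

Outer integral (in θ): ∫_{0}^{2π} (1169200/3) dθ = 2338400π/3.

Therefore ∬_D (20(x^2 + y^2)^2) dA = 2338400π/3.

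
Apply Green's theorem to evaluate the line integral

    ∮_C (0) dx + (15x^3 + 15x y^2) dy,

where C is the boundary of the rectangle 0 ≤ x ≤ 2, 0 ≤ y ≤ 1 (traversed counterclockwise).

Green's theorem converts the closed line integral into a double integral over the enclosed region D:

    ∮_C P dx + Q dy = ∬_D (∂Q/∂x - ∂P/∂y) dA.

Here P = 0, Q = 15x^3 + 15x y^2, so

    ∂Q/∂x = 45x^2 + 15y^2,    ∂P/∂y = 0,
    ∂Q/∂x - ∂P/∂y = 45x^2 + 15y^2.

D is the region 0 ≤ x ≤ 2, 0 ≤ y ≤ 1. Evaluating the double integral:

    ∬_D (45x^2 + 15y^2) dA = ∫_0^{2} ∫_0^{1} (45x^2 + 15y^2) dy dx.

Inner (y from 0 to 1): 45x^2 + 5.
Outer (x from 0 to 2): 130.

Therefore ∮_C P dx + Q dy = 130.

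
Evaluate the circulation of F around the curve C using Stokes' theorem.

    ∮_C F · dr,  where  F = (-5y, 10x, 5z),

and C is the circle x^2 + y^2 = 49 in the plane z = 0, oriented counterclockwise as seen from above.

Let S be the flat disk x^2 + y^2 ≤ 49 in the plane z = 0, with upward unit normal n̂ = ẑ. By Stokes' theorem,

    ∮_C F · dr = ∬_S (∇ × F) · n̂ dS = ∬_D (curl F)_z dA,

where D is the disk x^2 + y^2 ≤ 49.

Compute the curl of F = (-5y, 10x, 5z):
    (∇ × F)_x = ∂F_z/∂y - ∂F_y/∂z = 0,
    (∇ × F)_y = ∂F_x/∂z - ∂F_z/∂x = 0,
    (∇ × F)_z = ∂F_y/∂x - ∂F_x/∂y = 15.

On z = 0, (curl F)_z = 15.

Convert to polar (x = r cos θ, y = r sin θ, dA = r dr dθ); the integrand becomes 15, so

    ∬_D (curl F)_z dA = ∫_0^{2π} ∫_0^{7} (15) · r dr dθ.

Inner (r from 0 to 7): 735/2.
Outer (θ from 0 to 2π): 735π.

Therefore ∮_C F · dr = 735π.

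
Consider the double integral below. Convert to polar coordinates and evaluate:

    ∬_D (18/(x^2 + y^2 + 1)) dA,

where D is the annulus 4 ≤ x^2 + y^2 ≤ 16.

The region D is 2 ≤ r ≤ 4, 0 ≤ θ ≤ 2π in polar coordinates, where x = r cos(θ), y = r sin(θ), and dA = r dr dθ.

Under the substitution, the integrand becomes 18/(r^2 + 1), so

    ∬_D (18/(x^2 + y^2 + 1)) dA = ∫_{0}^{2π} ∫_{2}^{4} (18/(r^2 + 1)) · r dr dθ.

Inner integral (in r): ∫_{2}^{4} (18/(r^2 + 1)) · r dr = log(118587876497/1953125).

Outer integral (in θ): ∫_{0}^{2π} (log(118587876497/1953125)) dθ = log((118587876497/1953125)^(2π)).

Therefore ∬_D (18/(x^2 + y^2 + 1)) dA = log((118587876497/1953125)^(2π)).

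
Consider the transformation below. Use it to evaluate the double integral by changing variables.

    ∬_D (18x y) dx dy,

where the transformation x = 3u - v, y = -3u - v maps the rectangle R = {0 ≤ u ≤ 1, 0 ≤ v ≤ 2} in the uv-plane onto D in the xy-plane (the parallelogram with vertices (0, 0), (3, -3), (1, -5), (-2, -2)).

Compute the Jacobian determinant of (x, y) with respect to (u, v):

    ∂(x,y)/∂(u,v) = | 3  -1 | = (3)(-1) - (-1)(-3) = -6.
                   | -3  -1 |

Its absolute value is |J| = 6 (the area scaling factor).

Substituting x = 3u - v, y = -3u - v into the integrand,

    18x y → -162u^2 + 18v^2,

so the integral becomes

    ∬_R (-162u^2 + 18v^2) · |J| du dv = ∫_0^1 ∫_0^2 (-972u^2 + 108v^2) dv du.

Inner (v): 288 - 1944u^2.
Outer (u): -360.

Therefore ∬_D (18x y) dx dy = -360.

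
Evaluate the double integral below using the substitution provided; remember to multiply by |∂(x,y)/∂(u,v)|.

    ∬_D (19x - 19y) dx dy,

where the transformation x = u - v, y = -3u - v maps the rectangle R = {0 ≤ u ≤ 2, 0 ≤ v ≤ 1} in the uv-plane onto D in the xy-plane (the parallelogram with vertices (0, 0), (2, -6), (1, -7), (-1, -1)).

Compute the Jacobian determinant of (x, y) with respect to (u, v):

    ∂(x,y)/∂(u,v) = | 1  -1 | = (1)(-1) - (-1)(-3) = -4.
                   | -3  -1 |

Its absolute value is |J| = 4 (the area scaling factor).

Substituting x = u - v, y = -3u - v into the integrand,

    19x - 19y → 76u,

so the integral becomes

    ∬_R (76u) · |J| du dv = ∫_0^2 ∫_0^1 (304u) dv du.

Inner (v): 304u.
Outer (u): 608.

Therefore ∬_D (19x - 19y) dx dy = 608.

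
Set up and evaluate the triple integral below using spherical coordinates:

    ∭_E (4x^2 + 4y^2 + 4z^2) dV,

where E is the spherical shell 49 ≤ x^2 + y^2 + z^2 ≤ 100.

In spherical coordinates, x = ρ sin(φ) cos(θ), y = ρ sin(φ) sin(θ), z = ρ cos(φ), and dV = ρ^2 sin(φ) dρ dφ dθ.

The integrand becomes 4ρ^2, so

    ∭_E (4x^2 + 4y^2 + 4z^2) dV = ∫_{0}^{2π} ∫_{0}^{π} ∫_{7}^{10} (4ρ^2) · ρ^2 sin(φ) dρ dφ dθ.

Inner (ρ): 332772sin(φ)/5.
Middle (φ): 665544/5.
Outer (θ): 1331088π/5.

Therefore the triple integral equals 1331088π/5.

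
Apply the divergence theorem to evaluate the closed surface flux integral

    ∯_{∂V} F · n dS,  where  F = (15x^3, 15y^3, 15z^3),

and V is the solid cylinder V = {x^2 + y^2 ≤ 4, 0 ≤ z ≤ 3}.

By the divergence theorem,

    ∯_{∂V} F · n dS = ∭_V (∇ · F) dV.

Compute the divergence:
    ∇ · F = ∂F_x/∂x + ∂F_y/∂y + ∂F_z/∂z = 45x^2 + 45y^2 + 45z^2.

In cylindrical coordinates, x = r cos(θ), y = r sin(θ), z = z, dV = r dr dθ dz, with 0 ≤ r ≤ 2, 0 ≤ θ ≤ 2π, 0 ≤ z ≤ 3.

The integrand, after substitution and multiplying by the volume element, becomes (45r^2 + 45z^2) · r, so

    ∭_V (∇·F) dV = ∫_0^{2π} ∫_0^{2} ∫_0^{3} (45r^2 + 45z^2) · r dz dr dθ.

Inner (z from 0 to 3): 135r (r^2 + 3).
Middle (r from 0 to 2): 1350.
Outer (θ from 0 to 2π): 2700π.

Therefore ∯_{∂V} F · n dS = 2700π.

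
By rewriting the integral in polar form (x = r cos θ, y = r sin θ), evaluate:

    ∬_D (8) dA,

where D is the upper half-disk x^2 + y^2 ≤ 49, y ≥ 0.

The region D is 0 ≤ r ≤ 7, 0 ≤ θ ≤ π in polar coordinates, where x = r cos(θ), y = r sin(θ), and dA = r dr dθ.

Under the substitution, the integrand becomes 8, so

    ∬_D (8) dA = ∫_{0}^{π} ∫_{0}^{7} (8) · r dr dθ.

Inner integral (in r): ∫_{0}^{7} (8) · r dr = 196.

Outer integral (in θ): ∫_{0}^{π} (196) dθ = 196π.

Therefore ∬_D (8) dA = 196π.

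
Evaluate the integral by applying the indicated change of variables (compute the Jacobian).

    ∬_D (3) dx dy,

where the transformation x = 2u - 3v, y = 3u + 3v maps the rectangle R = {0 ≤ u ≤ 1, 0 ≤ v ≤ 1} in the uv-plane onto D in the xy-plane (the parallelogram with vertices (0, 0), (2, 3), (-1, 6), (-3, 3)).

Compute the Jacobian determinant of (x, y) with respect to (u, v):

    ∂(x,y)/∂(u,v) = | 2  -3 | = (2)(3) - (-3)(3) = 15.
                   | 3  3 |

Its absolute value is |J| = 15 (the area scaling factor).

Substituting x = 2u - 3v, y = 3u + 3v into the integrand,

    3 → 3,

so the integral becomes

    ∬_R (3) · |J| du dv = ∫_0^1 ∫_0^1 (45) dv du.

Inner (v): 45.
Outer (u): 45.

Therefore ∬_D (3) dx dy = 45.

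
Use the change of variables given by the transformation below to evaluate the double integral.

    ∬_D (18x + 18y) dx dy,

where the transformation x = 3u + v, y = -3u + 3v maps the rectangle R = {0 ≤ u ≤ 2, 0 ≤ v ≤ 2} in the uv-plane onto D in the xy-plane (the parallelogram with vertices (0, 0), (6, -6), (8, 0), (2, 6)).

Compute the Jacobian determinant of (x, y) with respect to (u, v):

    ∂(x,y)/∂(u,v) = | 3  1 | = (3)(3) - (1)(-3) = 12.
                   | -3  3 |

Its absolute value is |J| = 12 (the area scaling factor).

Substituting x = 3u + v, y = -3u + 3v into the integrand,

    18x + 18y → 72v,

so the integral becomes

    ∬_R (72v) · |J| du dv = ∫_0^2 ∫_0^2 (864v) dv du.

Inner (v): 1728.
Outer (u): 3456.

Therefore ∬_D (18x + 18y) dx dy = 3456.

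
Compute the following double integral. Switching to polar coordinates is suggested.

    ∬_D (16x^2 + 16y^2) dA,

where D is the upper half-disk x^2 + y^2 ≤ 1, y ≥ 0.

The region D is 0 ≤ r ≤ 1, 0 ≤ θ ≤ π in polar coordinates, where x = r cos(θ), y = r sin(θ), and dA = r dr dθ.

Under the substitution, the integrand becomes 16r^2, so

    ∬_D (16x^2 + 16y^2) dA = ∫_{0}^{π} ∫_{0}^{1} (16r^2) · r dr dθ.

Inner integral (in r): ∫_{0}^{1} (16r^2) · r dr = 4.

Outer integral (in θ): ∫_{0}^{π} (4) dθ = 4π.

Therefore ∬_D (16x^2 + 16y^2) dA = 4π.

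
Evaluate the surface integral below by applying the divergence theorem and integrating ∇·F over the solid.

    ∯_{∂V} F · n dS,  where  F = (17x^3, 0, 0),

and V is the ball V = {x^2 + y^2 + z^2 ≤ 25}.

By the divergence theorem,

    ∯_{∂V} F · n dS = ∭_V (∇ · F) dV.

Compute the divergence:
    ∇ · F = ∂F_x/∂x + ∂F_y/∂y + ∂F_z/∂z = 51x^2 + 0 + 0 = 51x^2.

In spherical coordinates, x = ρ sin(φ) cos(θ), y = ρ sin(φ) sin(θ), z = ρ cos(φ), dV = ρ^2 sin(φ) dρ dφ dθ, with 0 ≤ ρ ≤ 5, 0 ≤ φ ≤ π, 0 ≤ θ ≤ 2π.

The integrand, after substitution and multiplying by the volume element, becomes (51ρ^2sin(φ)^2cos(θ)^2) · ρ^2 sin(φ), so

    ∭_V (∇·F) dV = ∫_0^{2π} ∫_0^{π} ∫_0^{5} (51ρ^2sin(φ)^2cos(θ)^2) · ρ^2 sin(φ) dρ dφ dθ.

Inner (ρ from 0 to 5): 31875sin(φ)^3cos(θ)^2.
Middle (φ from 0 to π): 42500cos(θ)^2.
Outer (θ from 0 to 2π): 42500π.

Therefore ∯_{∂V} F · n dS = 42500π.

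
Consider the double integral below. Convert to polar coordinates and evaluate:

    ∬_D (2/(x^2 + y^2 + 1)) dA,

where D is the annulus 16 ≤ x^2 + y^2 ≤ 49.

The region D is 4 ≤ r ≤ 7, 0 ≤ θ ≤ 2π in polar coordinates, where x = r cos(θ), y = r sin(θ), and dA = r dr dθ.

Under the substitution, the integrand becomes 2/(r^2 + 1), so

    ∬_D (2/(x^2 + y^2 + 1)) dA = ∫_{0}^{2π} ∫_{4}^{7} (2/(r^2 + 1)) · r dr dθ.

Inner integral (in r): ∫_{4}^{7} (2/(r^2 + 1)) · r dr = log(50/17).

Outer integral (in θ): ∫_{0}^{2π} (log(50/17)) dθ = log((50/17)^(2π)).

Therefore ∬_D (2/(x^2 + y^2 + 1)) dA = log((50/17)^(2π)).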